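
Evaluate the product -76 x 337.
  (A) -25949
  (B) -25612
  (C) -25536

-76 * 337 = -25612
B) -25612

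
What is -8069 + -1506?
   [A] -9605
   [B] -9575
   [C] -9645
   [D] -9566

-8069 + -1506 = -9575
B) -9575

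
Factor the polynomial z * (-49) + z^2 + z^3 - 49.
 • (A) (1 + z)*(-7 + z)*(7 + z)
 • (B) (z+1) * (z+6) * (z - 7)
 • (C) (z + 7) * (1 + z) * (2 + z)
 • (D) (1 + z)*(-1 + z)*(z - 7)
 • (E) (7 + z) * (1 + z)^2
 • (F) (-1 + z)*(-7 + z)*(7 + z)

We need to factor z * (-49) + z^2 + z^3 - 49.
The factored form is (1 + z)*(-7 + z)*(7 + z).
A) (1 + z)*(-7 + z)*(7 + z)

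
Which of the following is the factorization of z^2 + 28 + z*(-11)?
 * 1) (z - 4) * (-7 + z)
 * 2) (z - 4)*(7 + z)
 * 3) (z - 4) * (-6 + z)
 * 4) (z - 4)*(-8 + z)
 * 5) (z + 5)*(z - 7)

We need to factor z^2 + 28 + z*(-11).
The factored form is (z - 4) * (-7 + z).
1) (z - 4) * (-7 + z)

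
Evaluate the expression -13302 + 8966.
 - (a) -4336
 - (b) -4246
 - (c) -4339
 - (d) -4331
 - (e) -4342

-13302 + 8966 = -4336
a) -4336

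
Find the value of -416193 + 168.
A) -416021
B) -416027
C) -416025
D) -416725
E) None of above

-416193 + 168 = -416025
C) -416025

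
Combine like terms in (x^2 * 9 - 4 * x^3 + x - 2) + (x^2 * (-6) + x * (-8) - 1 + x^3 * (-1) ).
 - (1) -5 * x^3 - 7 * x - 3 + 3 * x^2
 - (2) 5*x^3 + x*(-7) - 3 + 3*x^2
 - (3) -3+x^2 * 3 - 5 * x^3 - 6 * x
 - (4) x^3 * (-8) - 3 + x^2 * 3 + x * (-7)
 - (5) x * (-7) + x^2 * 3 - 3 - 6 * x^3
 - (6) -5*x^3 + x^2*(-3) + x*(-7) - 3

Adding the polynomials and combining like terms:
(x^2*9 - 4*x^3 + x - 2) + (x^2*(-6) + x*(-8) - 1 + x^3*(-1))
= -5 * x^3 - 7 * x - 3 + 3 * x^2
1) -5 * x^3 - 7 * x - 3 + 3 * x^2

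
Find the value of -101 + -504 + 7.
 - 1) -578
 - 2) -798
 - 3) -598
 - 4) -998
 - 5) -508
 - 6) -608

First: -101 + -504 = -605
Then: -605 + 7 = -598
3) -598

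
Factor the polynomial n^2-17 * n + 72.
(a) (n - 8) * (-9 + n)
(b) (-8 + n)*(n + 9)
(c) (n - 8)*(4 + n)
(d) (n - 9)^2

We need to factor n^2-17 * n + 72.
The factored form is (n - 8) * (-9 + n).
a) (n - 8) * (-9 + n)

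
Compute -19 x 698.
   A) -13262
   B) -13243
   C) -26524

-19 * 698 = -13262
A) -13262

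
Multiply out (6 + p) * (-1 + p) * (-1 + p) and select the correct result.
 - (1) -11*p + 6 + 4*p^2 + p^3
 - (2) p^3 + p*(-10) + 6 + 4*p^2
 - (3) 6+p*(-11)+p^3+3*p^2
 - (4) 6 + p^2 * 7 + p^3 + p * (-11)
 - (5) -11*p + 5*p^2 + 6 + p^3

Expanding (6 + p) * (-1 + p) * (-1 + p):
= -11*p + 6 + 4*p^2 + p^3
1) -11*p + 6 + 4*p^2 + p^3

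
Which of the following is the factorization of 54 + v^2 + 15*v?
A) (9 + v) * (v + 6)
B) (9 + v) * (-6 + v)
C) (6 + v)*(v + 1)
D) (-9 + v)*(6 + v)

We need to factor 54 + v^2 + 15*v.
The factored form is (9 + v) * (v + 6).
A) (9 + v) * (v + 6)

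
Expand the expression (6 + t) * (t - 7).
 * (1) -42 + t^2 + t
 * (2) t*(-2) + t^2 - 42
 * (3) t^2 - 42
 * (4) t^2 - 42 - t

Expanding (6 + t) * (t - 7):
= t^2 - 42 - t
4) t^2 - 42 - t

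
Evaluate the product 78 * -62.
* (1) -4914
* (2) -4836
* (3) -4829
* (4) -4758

78 * -62 = -4836
2) -4836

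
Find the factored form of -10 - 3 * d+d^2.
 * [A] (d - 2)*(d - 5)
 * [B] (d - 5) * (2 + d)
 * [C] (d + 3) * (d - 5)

We need to factor -10 - 3 * d+d^2.
The factored form is (d - 5) * (2 + d).
B) (d - 5) * (2 + d)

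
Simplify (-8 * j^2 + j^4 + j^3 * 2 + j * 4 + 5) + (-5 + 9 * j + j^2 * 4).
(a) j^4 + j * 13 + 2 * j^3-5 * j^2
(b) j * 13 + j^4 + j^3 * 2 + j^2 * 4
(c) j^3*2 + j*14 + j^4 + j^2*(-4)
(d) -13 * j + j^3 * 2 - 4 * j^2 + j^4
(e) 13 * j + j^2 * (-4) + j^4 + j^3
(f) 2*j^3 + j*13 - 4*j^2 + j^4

Adding the polynomials and combining like terms:
(-8*j^2 + j^4 + j^3*2 + j*4 + 5) + (-5 + 9*j + j^2*4)
= 2*j^3 + j*13 - 4*j^2 + j^4
f) 2*j^3 + j*13 - 4*j^2 + j^4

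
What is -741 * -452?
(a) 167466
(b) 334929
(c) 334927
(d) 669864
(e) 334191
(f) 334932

-741 * -452 = 334932
f) 334932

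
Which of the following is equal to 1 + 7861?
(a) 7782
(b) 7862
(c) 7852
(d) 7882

1 + 7861 = 7862
b) 7862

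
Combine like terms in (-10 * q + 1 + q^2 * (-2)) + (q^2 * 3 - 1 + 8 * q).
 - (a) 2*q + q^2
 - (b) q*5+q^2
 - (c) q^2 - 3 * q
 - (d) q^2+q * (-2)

Adding the polynomials and combining like terms:
(-10*q + 1 + q^2*(-2)) + (q^2*3 - 1 + 8*q)
= q^2+q * (-2)
d) q^2+q * (-2)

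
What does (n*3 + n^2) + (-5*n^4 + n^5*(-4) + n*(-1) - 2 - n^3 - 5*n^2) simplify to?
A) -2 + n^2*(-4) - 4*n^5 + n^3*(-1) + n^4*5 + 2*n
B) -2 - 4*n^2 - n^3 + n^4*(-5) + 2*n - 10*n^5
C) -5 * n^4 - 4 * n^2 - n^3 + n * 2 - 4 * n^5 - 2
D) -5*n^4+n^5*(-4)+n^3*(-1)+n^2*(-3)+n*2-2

Adding the polynomials and combining like terms:
(n*3 + n^2) + (-5*n^4 + n^5*(-4) + n*(-1) - 2 - n^3 - 5*n^2)
= -5 * n^4 - 4 * n^2 - n^3 + n * 2 - 4 * n^5 - 2
C) -5 * n^4 - 4 * n^2 - n^3 + n * 2 - 4 * n^5 - 2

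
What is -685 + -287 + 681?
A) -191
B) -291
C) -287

First: -685 + -287 = -972
Then: -972 + 681 = -291
B) -291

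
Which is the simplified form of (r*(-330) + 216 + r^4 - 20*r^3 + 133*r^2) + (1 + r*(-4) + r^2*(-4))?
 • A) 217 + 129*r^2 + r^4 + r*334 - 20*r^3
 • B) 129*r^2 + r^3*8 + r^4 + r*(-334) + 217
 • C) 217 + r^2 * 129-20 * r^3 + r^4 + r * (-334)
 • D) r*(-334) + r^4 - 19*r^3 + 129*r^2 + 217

Adding the polynomials and combining like terms:
(r*(-330) + 216 + r^4 - 20*r^3 + 133*r^2) + (1 + r*(-4) + r^2*(-4))
= 217 + r^2 * 129-20 * r^3 + r^4 + r * (-334)
C) 217 + r^2 * 129-20 * r^3 + r^4 + r * (-334)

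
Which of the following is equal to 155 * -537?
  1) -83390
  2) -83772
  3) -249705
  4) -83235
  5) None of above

155 * -537 = -83235
4) -83235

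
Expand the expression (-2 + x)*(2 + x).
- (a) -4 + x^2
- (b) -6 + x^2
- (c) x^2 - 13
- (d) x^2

Expanding (-2 + x)*(2 + x):
= -4 + x^2
a) -4 + x^2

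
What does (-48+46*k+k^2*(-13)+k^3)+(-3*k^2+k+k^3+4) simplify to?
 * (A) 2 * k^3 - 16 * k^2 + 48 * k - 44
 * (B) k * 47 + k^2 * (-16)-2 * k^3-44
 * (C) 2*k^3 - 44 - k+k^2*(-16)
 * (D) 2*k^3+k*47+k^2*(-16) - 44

Adding the polynomials and combining like terms:
(-48 + 46*k + k^2*(-13) + k^3) + (-3*k^2 + k + k^3 + 4)
= 2*k^3+k*47+k^2*(-16) - 44
D) 2*k^3+k*47+k^2*(-16) - 44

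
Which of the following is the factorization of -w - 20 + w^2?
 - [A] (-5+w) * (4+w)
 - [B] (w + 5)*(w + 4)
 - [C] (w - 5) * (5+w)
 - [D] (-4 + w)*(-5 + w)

We need to factor -w - 20 + w^2.
The factored form is (-5+w) * (4+w).
A) (-5+w) * (4+w)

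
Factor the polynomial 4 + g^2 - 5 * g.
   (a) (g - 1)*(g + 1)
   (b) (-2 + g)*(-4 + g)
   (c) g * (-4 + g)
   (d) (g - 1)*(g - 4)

We need to factor 4 + g^2 - 5 * g.
The factored form is (g - 1)*(g - 4).
d) (g - 1)*(g - 4)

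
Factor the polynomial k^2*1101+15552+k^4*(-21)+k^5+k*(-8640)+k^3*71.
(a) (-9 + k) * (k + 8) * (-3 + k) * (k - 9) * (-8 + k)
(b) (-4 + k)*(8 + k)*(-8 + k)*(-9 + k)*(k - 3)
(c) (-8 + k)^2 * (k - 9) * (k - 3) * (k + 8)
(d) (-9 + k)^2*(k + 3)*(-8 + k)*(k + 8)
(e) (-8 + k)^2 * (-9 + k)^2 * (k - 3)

We need to factor k^2*1101+15552+k^4*(-21)+k^5+k*(-8640)+k^3*71.
The factored form is (-9 + k) * (k + 8) * (-3 + k) * (k - 9) * (-8 + k).
a) (-9 + k) * (k + 8) * (-3 + k) * (k - 9) * (-8 + k)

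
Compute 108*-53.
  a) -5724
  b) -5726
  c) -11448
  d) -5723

108 * -53 = -5724
a) -5724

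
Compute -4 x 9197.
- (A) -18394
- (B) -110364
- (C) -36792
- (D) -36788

-4 * 9197 = -36788
D) -36788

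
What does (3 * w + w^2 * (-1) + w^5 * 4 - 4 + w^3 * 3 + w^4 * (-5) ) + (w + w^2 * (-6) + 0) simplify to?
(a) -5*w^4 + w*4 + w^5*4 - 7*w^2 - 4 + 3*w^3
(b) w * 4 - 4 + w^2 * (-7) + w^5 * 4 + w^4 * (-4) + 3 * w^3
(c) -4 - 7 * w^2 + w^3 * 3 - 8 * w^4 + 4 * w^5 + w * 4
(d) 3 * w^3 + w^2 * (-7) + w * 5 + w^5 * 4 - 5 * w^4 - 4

Adding the polynomials and combining like terms:
(3*w + w^2*(-1) + w^5*4 - 4 + w^3*3 + w^4*(-5)) + (w + w^2*(-6) + 0)
= -5*w^4 + w*4 + w^5*4 - 7*w^2 - 4 + 3*w^3
a) -5*w^4 + w*4 + w^5*4 - 7*w^2 - 4 + 3*w^3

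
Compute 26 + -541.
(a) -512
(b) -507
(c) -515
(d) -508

26 + -541 = -515
c) -515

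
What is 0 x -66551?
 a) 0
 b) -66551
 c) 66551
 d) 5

0 * -66551 = 0
a) 0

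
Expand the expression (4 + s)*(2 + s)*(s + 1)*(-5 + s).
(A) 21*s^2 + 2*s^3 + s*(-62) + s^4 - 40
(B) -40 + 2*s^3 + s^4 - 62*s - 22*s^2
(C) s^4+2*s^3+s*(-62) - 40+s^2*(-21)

Expanding (4 + s)*(2 + s)*(s + 1)*(-5 + s):
= s^4+2*s^3+s*(-62) - 40+s^2*(-21)
C) s^4+2*s^3+s*(-62) - 40+s^2*(-21)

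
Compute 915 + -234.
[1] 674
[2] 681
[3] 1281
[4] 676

915 + -234 = 681
2) 681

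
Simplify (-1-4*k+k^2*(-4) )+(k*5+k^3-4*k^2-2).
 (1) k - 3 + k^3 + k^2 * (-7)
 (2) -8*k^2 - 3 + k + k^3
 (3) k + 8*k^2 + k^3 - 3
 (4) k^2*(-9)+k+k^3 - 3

Adding the polynomials and combining like terms:
(-1 - 4*k + k^2*(-4)) + (k*5 + k^3 - 4*k^2 - 2)
= -8*k^2 - 3 + k + k^3
2) -8*k^2 - 3 + k + k^3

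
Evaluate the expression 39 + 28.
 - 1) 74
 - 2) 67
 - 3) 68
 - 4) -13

39 + 28 = 67
2) 67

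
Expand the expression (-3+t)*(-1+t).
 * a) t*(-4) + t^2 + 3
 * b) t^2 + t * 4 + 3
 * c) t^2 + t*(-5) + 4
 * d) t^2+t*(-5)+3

Expanding (-3+t)*(-1+t):
= t*(-4) + t^2 + 3
a) t*(-4) + t^2 + 3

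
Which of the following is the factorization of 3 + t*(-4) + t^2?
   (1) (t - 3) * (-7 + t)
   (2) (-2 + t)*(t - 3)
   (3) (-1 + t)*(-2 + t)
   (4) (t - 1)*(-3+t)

We need to factor 3 + t*(-4) + t^2.
The factored form is (t - 1)*(-3+t).
4) (t - 1)*(-3+t)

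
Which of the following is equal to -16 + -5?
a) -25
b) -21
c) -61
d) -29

-16 + -5 = -21
b) -21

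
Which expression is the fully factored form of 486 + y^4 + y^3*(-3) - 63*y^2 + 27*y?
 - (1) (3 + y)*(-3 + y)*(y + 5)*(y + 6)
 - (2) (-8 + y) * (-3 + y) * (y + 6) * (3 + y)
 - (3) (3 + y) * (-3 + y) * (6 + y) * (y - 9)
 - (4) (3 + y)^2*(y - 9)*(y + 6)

We need to factor 486 + y^4 + y^3*(-3) - 63*y^2 + 27*y.
The factored form is (3 + y) * (-3 + y) * (6 + y) * (y - 9).
3) (3 + y) * (-3 + y) * (6 + y) * (y - 9)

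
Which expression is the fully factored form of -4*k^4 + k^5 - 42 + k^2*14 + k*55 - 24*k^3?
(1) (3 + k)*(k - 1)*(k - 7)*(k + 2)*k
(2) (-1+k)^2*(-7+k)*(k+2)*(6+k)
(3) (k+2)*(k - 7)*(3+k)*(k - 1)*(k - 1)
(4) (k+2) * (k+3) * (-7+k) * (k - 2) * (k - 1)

We need to factor -4*k^4 + k^5 - 42 + k^2*14 + k*55 - 24*k^3.
The factored form is (k+2)*(k - 7)*(3+k)*(k - 1)*(k - 1).
3) (k+2)*(k - 7)*(3+k)*(k - 1)*(k - 1)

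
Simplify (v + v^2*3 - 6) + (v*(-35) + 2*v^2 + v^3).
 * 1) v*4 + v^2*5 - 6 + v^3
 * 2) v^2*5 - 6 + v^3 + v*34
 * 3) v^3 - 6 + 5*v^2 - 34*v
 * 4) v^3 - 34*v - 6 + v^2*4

Adding the polynomials and combining like terms:
(v + v^2*3 - 6) + (v*(-35) + 2*v^2 + v^3)
= v^3 - 6 + 5*v^2 - 34*v
3) v^3 - 6 + 5*v^2 - 34*v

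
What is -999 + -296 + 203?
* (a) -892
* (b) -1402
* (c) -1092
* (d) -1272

First: -999 + -296 = -1295
Then: -1295 + 203 = -1092
c) -1092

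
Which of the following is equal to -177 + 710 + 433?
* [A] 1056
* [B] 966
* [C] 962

First: -177 + 710 = 533
Then: 533 + 433 = 966
B) 966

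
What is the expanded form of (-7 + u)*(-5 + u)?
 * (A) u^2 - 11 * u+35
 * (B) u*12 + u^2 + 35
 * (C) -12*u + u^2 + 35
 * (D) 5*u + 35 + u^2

Expanding (-7 + u)*(-5 + u):
= -12*u + u^2 + 35
C) -12*u + u^2 + 35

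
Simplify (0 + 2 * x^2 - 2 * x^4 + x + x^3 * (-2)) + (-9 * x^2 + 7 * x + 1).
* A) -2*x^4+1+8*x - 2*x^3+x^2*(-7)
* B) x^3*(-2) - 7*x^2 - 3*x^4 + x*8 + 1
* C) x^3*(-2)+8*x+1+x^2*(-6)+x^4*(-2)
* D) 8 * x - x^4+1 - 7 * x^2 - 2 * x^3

Adding the polynomials and combining like terms:
(0 + 2*x^2 - 2*x^4 + x + x^3*(-2)) + (-9*x^2 + 7*x + 1)
= -2*x^4+1+8*x - 2*x^3+x^2*(-7)
A) -2*x^4+1+8*x - 2*x^3+x^2*(-7)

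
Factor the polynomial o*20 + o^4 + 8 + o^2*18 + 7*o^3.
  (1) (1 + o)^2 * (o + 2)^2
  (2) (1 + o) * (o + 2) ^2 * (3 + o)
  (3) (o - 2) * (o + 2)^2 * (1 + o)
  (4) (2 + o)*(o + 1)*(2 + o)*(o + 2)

We need to factor o*20 + o^4 + 8 + o^2*18 + 7*o^3.
The factored form is (2 + o)*(o + 1)*(2 + o)*(o + 2).
4) (2 + o)*(o + 1)*(2 + o)*(o + 2)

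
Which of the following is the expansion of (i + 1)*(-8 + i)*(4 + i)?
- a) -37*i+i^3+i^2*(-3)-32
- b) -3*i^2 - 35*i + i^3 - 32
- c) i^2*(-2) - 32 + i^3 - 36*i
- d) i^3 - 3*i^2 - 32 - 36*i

Expanding (i + 1)*(-8 + i)*(4 + i):
= i^3 - 3*i^2 - 32 - 36*i
d) i^3 - 3*i^2 - 32 - 36*i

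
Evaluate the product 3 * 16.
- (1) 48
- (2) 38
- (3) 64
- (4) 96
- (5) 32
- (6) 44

3 * 16 = 48
1) 48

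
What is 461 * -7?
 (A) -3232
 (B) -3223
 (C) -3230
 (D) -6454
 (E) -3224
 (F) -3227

461 * -7 = -3227
F) -3227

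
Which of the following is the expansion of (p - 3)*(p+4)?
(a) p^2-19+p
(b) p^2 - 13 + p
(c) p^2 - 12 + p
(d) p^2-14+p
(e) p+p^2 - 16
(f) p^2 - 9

Expanding (p - 3)*(p+4):
= p^2 - 12 + p
c) p^2 - 12 + p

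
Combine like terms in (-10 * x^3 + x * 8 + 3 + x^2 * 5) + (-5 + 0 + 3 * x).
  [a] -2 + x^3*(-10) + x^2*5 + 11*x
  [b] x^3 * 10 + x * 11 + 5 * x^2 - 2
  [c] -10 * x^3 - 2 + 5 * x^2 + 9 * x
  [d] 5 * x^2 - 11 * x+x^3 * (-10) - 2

Adding the polynomials and combining like terms:
(-10*x^3 + x*8 + 3 + x^2*5) + (-5 + 0 + 3*x)
= -2 + x^3*(-10) + x^2*5 + 11*x
a) -2 + x^3*(-10) + x^2*5 + 11*x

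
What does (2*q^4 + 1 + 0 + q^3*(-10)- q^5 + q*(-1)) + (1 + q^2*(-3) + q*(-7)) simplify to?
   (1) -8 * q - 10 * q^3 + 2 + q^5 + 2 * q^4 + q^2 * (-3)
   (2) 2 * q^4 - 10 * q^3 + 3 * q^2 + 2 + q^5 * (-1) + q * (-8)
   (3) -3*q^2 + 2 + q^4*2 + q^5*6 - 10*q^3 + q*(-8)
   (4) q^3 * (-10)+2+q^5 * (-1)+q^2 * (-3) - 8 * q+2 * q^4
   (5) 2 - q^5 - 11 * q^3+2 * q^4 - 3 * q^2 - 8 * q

Adding the polynomials and combining like terms:
(2*q^4 + 1 + 0 + q^3*(-10) - q^5 + q*(-1)) + (1 + q^2*(-3) + q*(-7))
= q^3 * (-10)+2+q^5 * (-1)+q^2 * (-3) - 8 * q+2 * q^4
4) q^3 * (-10)+2+q^5 * (-1)+q^2 * (-3) - 8 * q+2 * q^4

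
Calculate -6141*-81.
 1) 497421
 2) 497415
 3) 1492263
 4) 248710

-6141 * -81 = 497421
1) 497421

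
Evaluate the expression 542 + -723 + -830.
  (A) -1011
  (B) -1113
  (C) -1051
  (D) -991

First: 542 + -723 = -181
Then: -181 + -830 = -1011
A) -1011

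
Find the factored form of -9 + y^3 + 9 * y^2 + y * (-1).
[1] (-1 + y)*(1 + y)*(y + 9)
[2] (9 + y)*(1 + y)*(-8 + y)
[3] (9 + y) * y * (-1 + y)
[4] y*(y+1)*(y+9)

We need to factor -9 + y^3 + 9 * y^2 + y * (-1).
The factored form is (-1 + y)*(1 + y)*(y + 9).
1) (-1 + y)*(1 + y)*(y + 9)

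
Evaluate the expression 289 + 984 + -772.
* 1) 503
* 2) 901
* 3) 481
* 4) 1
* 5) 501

First: 289 + 984 = 1273
Then: 1273 + -772 = 501
5) 501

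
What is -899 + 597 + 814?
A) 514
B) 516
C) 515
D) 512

First: -899 + 597 = -302
Then: -302 + 814 = 512
D) 512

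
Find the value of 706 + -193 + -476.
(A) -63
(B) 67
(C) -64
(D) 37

First: 706 + -193 = 513
Then: 513 + -476 = 37
D) 37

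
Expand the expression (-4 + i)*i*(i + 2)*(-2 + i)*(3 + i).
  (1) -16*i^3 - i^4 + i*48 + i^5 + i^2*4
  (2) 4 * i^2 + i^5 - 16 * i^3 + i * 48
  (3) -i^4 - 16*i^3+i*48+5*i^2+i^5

Expanding (-4 + i)*i*(i + 2)*(-2 + i)*(3 + i):
= -16*i^3 - i^4 + i*48 + i^5 + i^2*4
1) -16*i^3 - i^4 + i*48 + i^5 + i^2*4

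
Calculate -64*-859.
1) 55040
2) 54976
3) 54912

-64 * -859 = 54976
2) 54976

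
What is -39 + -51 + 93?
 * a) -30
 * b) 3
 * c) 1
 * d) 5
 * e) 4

First: -39 + -51 = -90
Then: -90 + 93 = 3
b) 3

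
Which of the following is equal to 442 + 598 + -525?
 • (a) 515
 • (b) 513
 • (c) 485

First: 442 + 598 = 1040
Then: 1040 + -525 = 515
a) 515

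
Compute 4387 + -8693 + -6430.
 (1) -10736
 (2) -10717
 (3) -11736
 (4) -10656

First: 4387 + -8693 = -4306
Then: -4306 + -6430 = -10736
1) -10736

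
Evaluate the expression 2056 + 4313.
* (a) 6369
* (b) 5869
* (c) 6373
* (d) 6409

2056 + 4313 = 6369
a) 6369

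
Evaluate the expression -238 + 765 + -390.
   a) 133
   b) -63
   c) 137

First: -238 + 765 = 527
Then: 527 + -390 = 137
c) 137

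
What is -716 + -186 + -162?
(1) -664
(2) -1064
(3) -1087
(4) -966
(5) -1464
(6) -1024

First: -716 + -186 = -902
Then: -902 + -162 = -1064
2) -1064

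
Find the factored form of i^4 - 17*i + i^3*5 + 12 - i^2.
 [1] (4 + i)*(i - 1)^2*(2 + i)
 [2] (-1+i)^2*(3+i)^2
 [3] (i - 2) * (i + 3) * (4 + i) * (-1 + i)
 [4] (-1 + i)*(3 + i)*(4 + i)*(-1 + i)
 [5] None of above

We need to factor i^4 - 17*i + i^3*5 + 12 - i^2.
The factored form is (-1 + i)*(3 + i)*(4 + i)*(-1 + i).
4) (-1 + i)*(3 + i)*(4 + i)*(-1 + i)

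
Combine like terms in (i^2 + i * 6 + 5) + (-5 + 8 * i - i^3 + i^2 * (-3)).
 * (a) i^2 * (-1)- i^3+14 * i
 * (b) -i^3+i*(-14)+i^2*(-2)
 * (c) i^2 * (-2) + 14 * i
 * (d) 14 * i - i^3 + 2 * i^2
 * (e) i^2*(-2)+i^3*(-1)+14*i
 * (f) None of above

Adding the polynomials and combining like terms:
(i^2 + i*6 + 5) + (-5 + 8*i - i^3 + i^2*(-3))
= i^2*(-2)+i^3*(-1)+14*i
e) i^2*(-2)+i^3*(-1)+14*i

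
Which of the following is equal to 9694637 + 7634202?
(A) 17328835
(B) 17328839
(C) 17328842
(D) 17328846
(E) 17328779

9694637 + 7634202 = 17328839
B) 17328839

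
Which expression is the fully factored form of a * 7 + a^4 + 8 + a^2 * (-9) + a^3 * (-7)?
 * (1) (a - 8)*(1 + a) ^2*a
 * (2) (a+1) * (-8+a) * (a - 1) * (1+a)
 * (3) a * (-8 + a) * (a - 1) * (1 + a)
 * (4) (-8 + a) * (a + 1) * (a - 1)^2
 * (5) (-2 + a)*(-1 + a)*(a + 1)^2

We need to factor a * 7 + a^4 + 8 + a^2 * (-9) + a^3 * (-7).
The factored form is (a+1) * (-8+a) * (a - 1) * (1+a).
2) (a+1) * (-8+a) * (a - 1) * (1+a)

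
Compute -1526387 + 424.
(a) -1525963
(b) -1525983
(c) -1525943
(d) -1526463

-1526387 + 424 = -1525963
a) -1525963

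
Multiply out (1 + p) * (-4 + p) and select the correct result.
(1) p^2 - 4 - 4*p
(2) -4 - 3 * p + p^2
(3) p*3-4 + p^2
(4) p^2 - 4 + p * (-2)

Expanding (1 + p) * (-4 + p):
= -4 - 3 * p + p^2
2) -4 - 3 * p + p^2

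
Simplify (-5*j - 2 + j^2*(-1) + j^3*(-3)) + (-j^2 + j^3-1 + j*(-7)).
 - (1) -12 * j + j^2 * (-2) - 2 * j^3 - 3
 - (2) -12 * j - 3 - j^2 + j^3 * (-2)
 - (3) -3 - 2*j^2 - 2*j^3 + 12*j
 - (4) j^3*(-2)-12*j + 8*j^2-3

Adding the polynomials and combining like terms:
(-5*j - 2 + j^2*(-1) + j^3*(-3)) + (-j^2 + j^3 - 1 + j*(-7))
= -12 * j + j^2 * (-2) - 2 * j^3 - 3
1) -12 * j + j^2 * (-2) - 2 * j^3 - 3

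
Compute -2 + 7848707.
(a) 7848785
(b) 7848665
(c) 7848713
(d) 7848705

-2 + 7848707 = 7848705
d) 7848705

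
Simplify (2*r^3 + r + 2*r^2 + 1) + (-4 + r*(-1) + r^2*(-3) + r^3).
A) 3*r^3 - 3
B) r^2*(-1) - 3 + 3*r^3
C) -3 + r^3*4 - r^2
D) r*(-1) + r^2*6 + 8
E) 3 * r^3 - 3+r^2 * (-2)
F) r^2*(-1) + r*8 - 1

Adding the polynomials and combining like terms:
(2*r^3 + r + 2*r^2 + 1) + (-4 + r*(-1) + r^2*(-3) + r^3)
= r^2*(-1) - 3 + 3*r^3
B) r^2*(-1) - 3 + 3*r^3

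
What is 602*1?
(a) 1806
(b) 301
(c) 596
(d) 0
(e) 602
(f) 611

602 * 1 = 602
e) 602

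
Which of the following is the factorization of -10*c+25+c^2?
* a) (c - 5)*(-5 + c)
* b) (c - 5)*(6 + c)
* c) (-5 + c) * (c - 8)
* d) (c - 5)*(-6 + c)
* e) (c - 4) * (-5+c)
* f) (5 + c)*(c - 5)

We need to factor -10*c+25+c^2.
The factored form is (c - 5)*(-5 + c).
a) (c - 5)*(-5 + c)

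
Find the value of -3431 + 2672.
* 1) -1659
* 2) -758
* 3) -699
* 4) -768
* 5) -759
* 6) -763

-3431 + 2672 = -759
5) -759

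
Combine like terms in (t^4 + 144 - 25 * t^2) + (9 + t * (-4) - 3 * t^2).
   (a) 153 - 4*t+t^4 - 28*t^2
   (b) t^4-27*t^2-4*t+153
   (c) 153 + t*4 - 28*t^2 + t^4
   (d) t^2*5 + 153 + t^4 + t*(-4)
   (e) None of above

Adding the polynomials and combining like terms:
(t^4 + 144 - 25*t^2) + (9 + t*(-4) - 3*t^2)
= 153 - 4*t+t^4 - 28*t^2
a) 153 - 4*t+t^4 - 28*t^2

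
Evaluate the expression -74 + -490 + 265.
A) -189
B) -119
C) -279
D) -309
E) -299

First: -74 + -490 = -564
Then: -564 + 265 = -299
E) -299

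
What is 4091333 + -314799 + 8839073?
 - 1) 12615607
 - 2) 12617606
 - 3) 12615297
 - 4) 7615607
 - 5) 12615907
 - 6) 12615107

First: 4091333 + -314799 = 3776534
Then: 3776534 + 8839073 = 12615607
1) 12615607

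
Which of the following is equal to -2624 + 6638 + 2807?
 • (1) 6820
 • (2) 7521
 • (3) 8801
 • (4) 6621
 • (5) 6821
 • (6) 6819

First: -2624 + 6638 = 4014
Then: 4014 + 2807 = 6821
5) 6821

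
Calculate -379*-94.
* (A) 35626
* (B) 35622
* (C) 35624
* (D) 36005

-379 * -94 = 35626
A) 35626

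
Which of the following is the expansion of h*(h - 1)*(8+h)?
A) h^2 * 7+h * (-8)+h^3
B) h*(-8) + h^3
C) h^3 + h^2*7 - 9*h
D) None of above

Expanding h*(h - 1)*(8+h):
= h^2 * 7+h * (-8)+h^3
A) h^2 * 7+h * (-8)+h^3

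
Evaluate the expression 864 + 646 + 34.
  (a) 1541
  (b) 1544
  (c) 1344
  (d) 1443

First: 864 + 646 = 1510
Then: 1510 + 34 = 1544
b) 1544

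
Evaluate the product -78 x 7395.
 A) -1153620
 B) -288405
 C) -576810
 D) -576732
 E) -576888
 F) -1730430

-78 * 7395 = -576810
C) -576810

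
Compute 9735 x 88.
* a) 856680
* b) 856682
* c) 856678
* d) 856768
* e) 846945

9735 * 88 = 856680
a) 856680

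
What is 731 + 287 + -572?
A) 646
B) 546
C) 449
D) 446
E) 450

First: 731 + 287 = 1018
Then: 1018 + -572 = 446
D) 446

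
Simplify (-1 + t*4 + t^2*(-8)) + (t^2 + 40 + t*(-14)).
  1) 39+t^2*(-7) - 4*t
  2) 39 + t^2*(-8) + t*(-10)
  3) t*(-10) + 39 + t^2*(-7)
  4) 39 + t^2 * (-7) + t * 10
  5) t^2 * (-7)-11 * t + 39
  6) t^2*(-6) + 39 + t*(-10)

Adding the polynomials and combining like terms:
(-1 + t*4 + t^2*(-8)) + (t^2 + 40 + t*(-14))
= t*(-10) + 39 + t^2*(-7)
3) t*(-10) + 39 + t^2*(-7)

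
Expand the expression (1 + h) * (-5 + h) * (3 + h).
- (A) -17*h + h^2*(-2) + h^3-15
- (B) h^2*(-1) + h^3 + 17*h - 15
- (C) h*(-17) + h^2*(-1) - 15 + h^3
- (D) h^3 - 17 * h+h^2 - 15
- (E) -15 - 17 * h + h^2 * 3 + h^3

Expanding (1 + h) * (-5 + h) * (3 + h):
= h*(-17) + h^2*(-1) - 15 + h^3
C) h*(-17) + h^2*(-1) - 15 + h^3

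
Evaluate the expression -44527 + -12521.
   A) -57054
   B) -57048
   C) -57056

-44527 + -12521 = -57048
B) -57048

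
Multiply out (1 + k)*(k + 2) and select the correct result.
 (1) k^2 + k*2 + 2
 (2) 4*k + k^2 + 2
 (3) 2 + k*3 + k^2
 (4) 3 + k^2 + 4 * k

Expanding (1 + k)*(k + 2):
= 2 + k*3 + k^2
3) 2 + k*3 + k^2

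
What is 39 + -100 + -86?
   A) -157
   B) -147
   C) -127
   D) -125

First: 39 + -100 = -61
Then: -61 + -86 = -147
B) -147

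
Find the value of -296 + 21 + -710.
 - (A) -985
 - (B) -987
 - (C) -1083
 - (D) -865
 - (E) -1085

First: -296 + 21 = -275
Then: -275 + -710 = -985
A) -985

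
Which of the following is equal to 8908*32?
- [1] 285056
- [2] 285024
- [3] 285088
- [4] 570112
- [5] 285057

8908 * 32 = 285056
1) 285056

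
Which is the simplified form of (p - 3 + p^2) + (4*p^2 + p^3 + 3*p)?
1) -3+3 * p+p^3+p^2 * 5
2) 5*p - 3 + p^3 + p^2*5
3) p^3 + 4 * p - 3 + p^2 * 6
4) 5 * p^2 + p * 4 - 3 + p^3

Adding the polynomials and combining like terms:
(p - 3 + p^2) + (4*p^2 + p^3 + 3*p)
= 5 * p^2 + p * 4 - 3 + p^3
4) 5 * p^2 + p * 4 - 3 + p^3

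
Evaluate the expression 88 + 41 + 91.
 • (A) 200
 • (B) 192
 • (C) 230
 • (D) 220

First: 88 + 41 = 129
Then: 129 + 91 = 220
D) 220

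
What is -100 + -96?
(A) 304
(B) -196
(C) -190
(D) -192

-100 + -96 = -196
B) -196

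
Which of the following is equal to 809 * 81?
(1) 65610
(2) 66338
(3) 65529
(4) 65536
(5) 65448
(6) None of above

809 * 81 = 65529
3) 65529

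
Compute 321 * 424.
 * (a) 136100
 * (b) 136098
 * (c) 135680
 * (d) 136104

321 * 424 = 136104
d) 136104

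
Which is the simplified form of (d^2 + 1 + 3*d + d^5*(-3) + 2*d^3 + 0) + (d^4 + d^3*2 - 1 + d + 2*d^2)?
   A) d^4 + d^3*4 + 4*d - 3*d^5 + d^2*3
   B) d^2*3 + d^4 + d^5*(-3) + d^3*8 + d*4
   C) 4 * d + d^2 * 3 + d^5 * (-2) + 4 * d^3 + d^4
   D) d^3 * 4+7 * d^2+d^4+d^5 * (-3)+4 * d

Adding the polynomials and combining like terms:
(d^2 + 1 + 3*d + d^5*(-3) + 2*d^3 + 0) + (d^4 + d^3*2 - 1 + d + 2*d^2)
= d^4 + d^3*4 + 4*d - 3*d^5 + d^2*3
A) d^4 + d^3*4 + 4*d - 3*d^5 + d^2*3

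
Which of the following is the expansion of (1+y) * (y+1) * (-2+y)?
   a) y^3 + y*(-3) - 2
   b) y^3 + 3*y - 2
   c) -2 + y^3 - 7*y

Expanding (1+y) * (y+1) * (-2+y):
= y^3 + y*(-3) - 2
a) y^3 + y*(-3) - 2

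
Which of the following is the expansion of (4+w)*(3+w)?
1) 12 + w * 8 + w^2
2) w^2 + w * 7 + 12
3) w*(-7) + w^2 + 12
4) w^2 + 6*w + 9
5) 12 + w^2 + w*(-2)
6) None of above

Expanding (4+w)*(3+w):
= w^2 + w * 7 + 12
2) w^2 + w * 7 + 12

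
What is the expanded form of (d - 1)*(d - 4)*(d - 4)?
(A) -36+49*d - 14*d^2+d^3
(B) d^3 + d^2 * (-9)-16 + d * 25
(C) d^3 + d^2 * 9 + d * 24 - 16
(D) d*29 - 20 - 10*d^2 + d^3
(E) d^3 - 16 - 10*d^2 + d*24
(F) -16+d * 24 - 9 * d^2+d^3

Expanding (d - 1)*(d - 4)*(d - 4):
= -16+d * 24 - 9 * d^2+d^3
F) -16+d * 24 - 9 * d^2+d^3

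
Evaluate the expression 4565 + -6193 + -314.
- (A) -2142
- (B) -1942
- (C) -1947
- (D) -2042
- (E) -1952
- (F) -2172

First: 4565 + -6193 = -1628
Then: -1628 + -314 = -1942
B) -1942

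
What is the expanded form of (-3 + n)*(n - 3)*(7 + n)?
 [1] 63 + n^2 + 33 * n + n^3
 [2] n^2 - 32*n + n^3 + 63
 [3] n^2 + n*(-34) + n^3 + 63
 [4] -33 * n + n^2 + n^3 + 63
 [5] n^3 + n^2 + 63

Expanding (-3 + n)*(n - 3)*(7 + n):
= -33 * n + n^2 + n^3 + 63
4) -33 * n + n^2 + n^3 + 63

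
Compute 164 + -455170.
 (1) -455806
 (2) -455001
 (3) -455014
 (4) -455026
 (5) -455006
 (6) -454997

164 + -455170 = -455006
5) -455006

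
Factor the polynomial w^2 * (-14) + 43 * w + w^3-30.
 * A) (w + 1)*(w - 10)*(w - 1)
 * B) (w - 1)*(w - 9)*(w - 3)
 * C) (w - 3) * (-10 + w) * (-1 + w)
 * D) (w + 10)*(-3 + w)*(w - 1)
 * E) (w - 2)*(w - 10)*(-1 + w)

We need to factor w^2 * (-14) + 43 * w + w^3-30.
The factored form is (w - 3) * (-10 + w) * (-1 + w).
C) (w - 3) * (-10 + w) * (-1 + w)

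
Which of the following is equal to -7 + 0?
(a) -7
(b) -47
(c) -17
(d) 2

-7 + 0 = -7
a) -7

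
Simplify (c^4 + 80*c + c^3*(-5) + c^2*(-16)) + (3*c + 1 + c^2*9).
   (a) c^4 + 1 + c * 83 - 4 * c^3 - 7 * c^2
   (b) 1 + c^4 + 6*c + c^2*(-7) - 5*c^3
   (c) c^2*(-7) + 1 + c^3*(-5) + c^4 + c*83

Adding the polynomials and combining like terms:
(c^4 + 80*c + c^3*(-5) + c^2*(-16)) + (3*c + 1 + c^2*9)
= c^2*(-7) + 1 + c^3*(-5) + c^4 + c*83
c) c^2*(-7) + 1 + c^3*(-5) + c^4 + c*83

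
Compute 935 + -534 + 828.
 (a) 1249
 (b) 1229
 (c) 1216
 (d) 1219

First: 935 + -534 = 401
Then: 401 + 828 = 1229
b) 1229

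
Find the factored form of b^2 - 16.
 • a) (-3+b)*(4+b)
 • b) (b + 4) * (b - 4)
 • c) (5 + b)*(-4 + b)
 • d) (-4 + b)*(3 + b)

We need to factor b^2 - 16.
The factored form is (b + 4) * (b - 4).
b) (b + 4) * (b - 4)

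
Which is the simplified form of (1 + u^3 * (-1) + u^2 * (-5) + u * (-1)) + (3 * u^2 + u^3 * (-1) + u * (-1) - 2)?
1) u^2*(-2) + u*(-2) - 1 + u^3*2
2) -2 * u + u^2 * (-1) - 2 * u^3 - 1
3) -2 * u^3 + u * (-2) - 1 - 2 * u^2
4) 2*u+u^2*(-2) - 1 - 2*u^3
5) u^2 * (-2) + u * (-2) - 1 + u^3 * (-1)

Adding the polynomials and combining like terms:
(1 + u^3*(-1) + u^2*(-5) + u*(-1)) + (3*u^2 + u^3*(-1) + u*(-1) - 2)
= -2 * u^3 + u * (-2) - 1 - 2 * u^2
3) -2 * u^3 + u * (-2) - 1 - 2 * u^2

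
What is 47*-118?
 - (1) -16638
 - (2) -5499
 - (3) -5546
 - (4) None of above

47 * -118 = -5546
3) -5546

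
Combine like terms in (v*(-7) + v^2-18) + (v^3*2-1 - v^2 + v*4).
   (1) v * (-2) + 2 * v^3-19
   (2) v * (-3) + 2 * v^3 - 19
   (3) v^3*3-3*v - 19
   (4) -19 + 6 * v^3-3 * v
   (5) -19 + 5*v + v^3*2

Adding the polynomials and combining like terms:
(v*(-7) + v^2 - 18) + (v^3*2 - 1 - v^2 + v*4)
= v * (-3) + 2 * v^3 - 19
2) v * (-3) + 2 * v^3 - 19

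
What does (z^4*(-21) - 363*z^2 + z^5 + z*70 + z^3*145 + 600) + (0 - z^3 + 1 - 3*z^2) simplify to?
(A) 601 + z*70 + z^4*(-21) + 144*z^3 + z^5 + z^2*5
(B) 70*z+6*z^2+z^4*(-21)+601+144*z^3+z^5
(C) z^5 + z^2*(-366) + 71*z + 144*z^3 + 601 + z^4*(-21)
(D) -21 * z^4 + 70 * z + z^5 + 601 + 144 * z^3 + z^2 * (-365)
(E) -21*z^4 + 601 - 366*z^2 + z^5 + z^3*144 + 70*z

Adding the polynomials and combining like terms:
(z^4*(-21) - 363*z^2 + z^5 + z*70 + z^3*145 + 600) + (0 - z^3 + 1 - 3*z^2)
= -21*z^4 + 601 - 366*z^2 + z^5 + z^3*144 + 70*z
E) -21*z^4 + 601 - 366*z^2 + z^5 + z^3*144 + 70*z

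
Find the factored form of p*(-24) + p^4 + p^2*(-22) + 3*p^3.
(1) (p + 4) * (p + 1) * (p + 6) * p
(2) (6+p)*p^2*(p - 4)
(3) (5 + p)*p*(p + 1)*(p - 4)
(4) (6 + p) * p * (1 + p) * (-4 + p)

We need to factor p*(-24) + p^4 + p^2*(-22) + 3*p^3.
The factored form is (6 + p) * p * (1 + p) * (-4 + p).
4) (6 + p) * p * (1 + p) * (-4 + p)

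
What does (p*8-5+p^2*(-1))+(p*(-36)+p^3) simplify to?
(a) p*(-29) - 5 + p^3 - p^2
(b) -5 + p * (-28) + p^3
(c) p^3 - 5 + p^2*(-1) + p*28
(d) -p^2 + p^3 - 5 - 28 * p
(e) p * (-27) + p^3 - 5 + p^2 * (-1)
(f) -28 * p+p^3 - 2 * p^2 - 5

Adding the polynomials and combining like terms:
(p*8 - 5 + p^2*(-1)) + (p*(-36) + p^3)
= -p^2 + p^3 - 5 - 28 * p
d) -p^2 + p^3 - 5 - 28 * p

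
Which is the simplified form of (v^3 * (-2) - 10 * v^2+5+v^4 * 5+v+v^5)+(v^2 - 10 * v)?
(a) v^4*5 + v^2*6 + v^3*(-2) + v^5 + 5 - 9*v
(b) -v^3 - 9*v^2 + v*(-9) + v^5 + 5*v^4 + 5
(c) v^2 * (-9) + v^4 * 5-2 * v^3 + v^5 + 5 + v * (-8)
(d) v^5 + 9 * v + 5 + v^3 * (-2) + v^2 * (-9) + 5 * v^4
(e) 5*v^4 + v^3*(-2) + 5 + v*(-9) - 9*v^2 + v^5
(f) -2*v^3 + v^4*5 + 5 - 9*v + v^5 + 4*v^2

Adding the polynomials and combining like terms:
(v^3*(-2) - 10*v^2 + 5 + v^4*5 + v + v^5) + (v^2 - 10*v)
= 5*v^4 + v^3*(-2) + 5 + v*(-9) - 9*v^2 + v^5
e) 5*v^4 + v^3*(-2) + 5 + v*(-9) - 9*v^2 + v^5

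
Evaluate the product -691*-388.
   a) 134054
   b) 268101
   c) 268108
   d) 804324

-691 * -388 = 268108
c) 268108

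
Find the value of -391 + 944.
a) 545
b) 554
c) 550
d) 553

-391 + 944 = 553
d) 553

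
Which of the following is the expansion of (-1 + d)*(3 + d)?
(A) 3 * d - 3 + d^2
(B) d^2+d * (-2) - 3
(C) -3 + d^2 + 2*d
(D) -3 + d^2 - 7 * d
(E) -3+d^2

Expanding (-1 + d)*(3 + d):
= -3 + d^2 + 2*d
C) -3 + d^2 + 2*d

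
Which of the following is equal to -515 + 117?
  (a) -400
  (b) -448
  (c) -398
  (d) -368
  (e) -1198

-515 + 117 = -398
c) -398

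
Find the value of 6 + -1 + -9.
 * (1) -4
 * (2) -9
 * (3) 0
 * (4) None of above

First: 6 + -1 = 5
Then: 5 + -9 = -4
1) -4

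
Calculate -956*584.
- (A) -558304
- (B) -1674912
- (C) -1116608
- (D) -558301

-956 * 584 = -558304
A) -558304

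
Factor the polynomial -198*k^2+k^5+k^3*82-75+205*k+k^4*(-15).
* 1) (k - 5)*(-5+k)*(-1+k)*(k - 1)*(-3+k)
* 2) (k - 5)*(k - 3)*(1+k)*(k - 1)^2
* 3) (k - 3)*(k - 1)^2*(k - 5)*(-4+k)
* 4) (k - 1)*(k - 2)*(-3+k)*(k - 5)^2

We need to factor -198*k^2+k^5+k^3*82-75+205*k+k^4*(-15).
The factored form is (k - 5)*(-5+k)*(-1+k)*(k - 1)*(-3+k).
1) (k - 5)*(-5+k)*(-1+k)*(k - 1)*(-3+k)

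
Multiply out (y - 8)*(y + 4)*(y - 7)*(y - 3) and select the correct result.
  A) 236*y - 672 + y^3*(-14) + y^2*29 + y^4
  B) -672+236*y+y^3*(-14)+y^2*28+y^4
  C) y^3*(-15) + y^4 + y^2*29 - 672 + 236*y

Expanding (y - 8)*(y + 4)*(y - 7)*(y - 3):
= 236*y - 672 + y^3*(-14) + y^2*29 + y^4
A) 236*y - 672 + y^3*(-14) + y^2*29 + y^4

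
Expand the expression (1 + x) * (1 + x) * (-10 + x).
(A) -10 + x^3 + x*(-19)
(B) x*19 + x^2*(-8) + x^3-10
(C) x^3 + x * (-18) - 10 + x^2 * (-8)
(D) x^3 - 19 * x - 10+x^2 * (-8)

Expanding (1 + x) * (1 + x) * (-10 + x):
= x^3 - 19 * x - 10+x^2 * (-8)
D) x^3 - 19 * x - 10+x^2 * (-8)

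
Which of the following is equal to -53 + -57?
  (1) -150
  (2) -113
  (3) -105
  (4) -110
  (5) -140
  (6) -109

-53 + -57 = -110
4) -110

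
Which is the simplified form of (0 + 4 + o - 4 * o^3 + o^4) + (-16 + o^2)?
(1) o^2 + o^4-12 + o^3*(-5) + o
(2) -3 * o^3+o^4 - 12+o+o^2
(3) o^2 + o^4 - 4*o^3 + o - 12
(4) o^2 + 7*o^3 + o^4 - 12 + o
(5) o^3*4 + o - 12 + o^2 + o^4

Adding the polynomials and combining like terms:
(0 + 4 + o - 4*o^3 + o^4) + (-16 + o^2)
= o^2 + o^4 - 4*o^3 + o - 12
3) o^2 + o^4 - 4*o^3 + o - 12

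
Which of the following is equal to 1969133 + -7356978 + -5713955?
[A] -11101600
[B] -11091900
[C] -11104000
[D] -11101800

First: 1969133 + -7356978 = -5387845
Then: -5387845 + -5713955 = -11101800
D) -11101800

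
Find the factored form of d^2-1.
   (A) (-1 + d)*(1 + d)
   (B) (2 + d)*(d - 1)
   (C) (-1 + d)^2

We need to factor d^2-1.
The factored form is (-1 + d)*(1 + d).
A) (-1 + d)*(1 + d)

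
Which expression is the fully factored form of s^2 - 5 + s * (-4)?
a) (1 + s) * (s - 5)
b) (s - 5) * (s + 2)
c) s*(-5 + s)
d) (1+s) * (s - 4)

We need to factor s^2 - 5 + s * (-4).
The factored form is (1 + s) * (s - 5).
a) (1 + s) * (s - 5)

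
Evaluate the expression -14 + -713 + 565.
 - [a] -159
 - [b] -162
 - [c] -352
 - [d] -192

First: -14 + -713 = -727
Then: -727 + 565 = -162
b) -162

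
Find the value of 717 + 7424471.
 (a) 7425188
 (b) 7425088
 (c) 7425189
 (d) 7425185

717 + 7424471 = 7425188
a) 7425188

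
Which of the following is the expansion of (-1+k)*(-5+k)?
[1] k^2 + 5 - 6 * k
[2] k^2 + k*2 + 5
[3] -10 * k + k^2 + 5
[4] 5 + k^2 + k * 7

Expanding (-1+k)*(-5+k):
= k^2 + 5 - 6 * k
1) k^2 + 5 - 6 * k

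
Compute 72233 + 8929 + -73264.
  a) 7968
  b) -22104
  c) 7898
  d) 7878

First: 72233 + 8929 = 81162
Then: 81162 + -73264 = 7898
c) 7898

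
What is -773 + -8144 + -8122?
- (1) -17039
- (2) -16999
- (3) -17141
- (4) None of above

First: -773 + -8144 = -8917
Then: -8917 + -8122 = -17039
1) -17039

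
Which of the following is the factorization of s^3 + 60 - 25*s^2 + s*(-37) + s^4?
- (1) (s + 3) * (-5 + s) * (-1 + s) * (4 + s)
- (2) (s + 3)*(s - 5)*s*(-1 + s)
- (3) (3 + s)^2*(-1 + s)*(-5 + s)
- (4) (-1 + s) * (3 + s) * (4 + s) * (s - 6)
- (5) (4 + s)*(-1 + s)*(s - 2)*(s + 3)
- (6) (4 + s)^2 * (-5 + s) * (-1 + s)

We need to factor s^3 + 60 - 25*s^2 + s*(-37) + s^4.
The factored form is (s + 3) * (-5 + s) * (-1 + s) * (4 + s).
1) (s + 3) * (-5 + s) * (-1 + s) * (4 + s)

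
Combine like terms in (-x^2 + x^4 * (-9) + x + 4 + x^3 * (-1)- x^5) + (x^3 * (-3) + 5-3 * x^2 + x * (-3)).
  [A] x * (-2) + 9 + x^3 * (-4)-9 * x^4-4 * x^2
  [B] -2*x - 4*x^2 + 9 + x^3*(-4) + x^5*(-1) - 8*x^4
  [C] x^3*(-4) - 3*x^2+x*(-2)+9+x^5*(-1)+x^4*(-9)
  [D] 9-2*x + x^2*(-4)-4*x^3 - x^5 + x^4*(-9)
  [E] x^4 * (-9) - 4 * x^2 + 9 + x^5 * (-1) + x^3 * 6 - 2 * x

Adding the polynomials and combining like terms:
(-x^2 + x^4*(-9) + x + 4 + x^3*(-1) - x^5) + (x^3*(-3) + 5 - 3*x^2 + x*(-3))
= 9-2*x + x^2*(-4)-4*x^3 - x^5 + x^4*(-9)
D) 9-2*x + x^2*(-4)-4*x^3 - x^5 + x^4*(-9)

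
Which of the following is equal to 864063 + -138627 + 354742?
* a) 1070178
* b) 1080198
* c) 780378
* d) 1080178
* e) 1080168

First: 864063 + -138627 = 725436
Then: 725436 + 354742 = 1080178
d) 1080178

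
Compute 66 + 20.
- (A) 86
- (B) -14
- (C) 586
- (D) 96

66 + 20 = 86
A) 86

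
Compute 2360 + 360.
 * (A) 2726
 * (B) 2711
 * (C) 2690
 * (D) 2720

2360 + 360 = 2720
D) 2720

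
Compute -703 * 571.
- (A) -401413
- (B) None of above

-703 * 571 = -401413
A) -401413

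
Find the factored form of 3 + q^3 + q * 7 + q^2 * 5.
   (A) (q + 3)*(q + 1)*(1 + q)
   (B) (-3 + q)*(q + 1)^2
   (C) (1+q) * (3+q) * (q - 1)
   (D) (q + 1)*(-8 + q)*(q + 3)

We need to factor 3 + q^3 + q * 7 + q^2 * 5.
The factored form is (q + 3)*(q + 1)*(1 + q).
A) (q + 3)*(q + 1)*(1 + q)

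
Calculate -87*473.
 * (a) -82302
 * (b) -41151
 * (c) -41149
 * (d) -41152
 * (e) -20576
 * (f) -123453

-87 * 473 = -41151
b) -41151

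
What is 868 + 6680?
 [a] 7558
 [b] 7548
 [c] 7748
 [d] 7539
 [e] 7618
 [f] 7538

868 + 6680 = 7548
b) 7548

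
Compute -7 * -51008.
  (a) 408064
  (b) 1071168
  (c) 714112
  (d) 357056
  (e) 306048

-7 * -51008 = 357056
d) 357056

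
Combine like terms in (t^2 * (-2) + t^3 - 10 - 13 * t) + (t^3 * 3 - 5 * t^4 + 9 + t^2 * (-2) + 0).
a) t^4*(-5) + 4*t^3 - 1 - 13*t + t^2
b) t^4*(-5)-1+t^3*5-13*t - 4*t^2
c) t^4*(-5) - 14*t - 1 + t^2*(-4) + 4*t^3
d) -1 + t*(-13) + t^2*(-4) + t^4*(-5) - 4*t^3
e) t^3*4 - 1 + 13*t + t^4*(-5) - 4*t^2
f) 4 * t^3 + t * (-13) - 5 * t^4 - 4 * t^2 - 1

Adding the polynomials and combining like terms:
(t^2*(-2) + t^3 - 10 - 13*t) + (t^3*3 - 5*t^4 + 9 + t^2*(-2) + 0)
= 4 * t^3 + t * (-13) - 5 * t^4 - 4 * t^2 - 1
f) 4 * t^3 + t * (-13) - 5 * t^4 - 4 * t^2 - 1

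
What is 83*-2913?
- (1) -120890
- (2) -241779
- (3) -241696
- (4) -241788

83 * -2913 = -241779
2) -241779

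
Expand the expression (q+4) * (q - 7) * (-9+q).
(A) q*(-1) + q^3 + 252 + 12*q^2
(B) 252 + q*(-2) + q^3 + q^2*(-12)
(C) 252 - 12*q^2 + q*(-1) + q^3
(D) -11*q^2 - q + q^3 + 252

Expanding (q+4) * (q - 7) * (-9+q):
= 252 - 12*q^2 + q*(-1) + q^3
C) 252 - 12*q^2 + q*(-1) + q^3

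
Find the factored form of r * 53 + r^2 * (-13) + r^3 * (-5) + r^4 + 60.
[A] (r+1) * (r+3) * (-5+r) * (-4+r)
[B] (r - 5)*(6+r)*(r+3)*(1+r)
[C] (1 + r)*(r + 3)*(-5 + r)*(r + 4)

We need to factor r * 53 + r^2 * (-13) + r^3 * (-5) + r^4 + 60.
The factored form is (r+1) * (r+3) * (-5+r) * (-4+r).
A) (r+1) * (r+3) * (-5+r) * (-4+r)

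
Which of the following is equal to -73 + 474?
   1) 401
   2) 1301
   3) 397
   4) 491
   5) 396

-73 + 474 = 401
1) 401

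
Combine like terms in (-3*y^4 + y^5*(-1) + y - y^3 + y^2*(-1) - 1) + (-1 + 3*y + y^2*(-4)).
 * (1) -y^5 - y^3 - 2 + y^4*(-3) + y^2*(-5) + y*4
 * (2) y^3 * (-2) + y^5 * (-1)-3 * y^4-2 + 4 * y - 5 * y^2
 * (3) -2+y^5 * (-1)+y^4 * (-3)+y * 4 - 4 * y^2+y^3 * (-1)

Adding the polynomials and combining like terms:
(-3*y^4 + y^5*(-1) + y - y^3 + y^2*(-1) - 1) + (-1 + 3*y + y^2*(-4))
= -y^5 - y^3 - 2 + y^4*(-3) + y^2*(-5) + y*4
1) -y^5 - y^3 - 2 + y^4*(-3) + y^2*(-5) + y*4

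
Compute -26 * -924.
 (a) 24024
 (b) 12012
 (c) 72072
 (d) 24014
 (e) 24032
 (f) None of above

-26 * -924 = 24024
a) 24024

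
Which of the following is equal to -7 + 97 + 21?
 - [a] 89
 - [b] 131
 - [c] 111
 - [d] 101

First: -7 + 97 = 90
Then: 90 + 21 = 111
c) 111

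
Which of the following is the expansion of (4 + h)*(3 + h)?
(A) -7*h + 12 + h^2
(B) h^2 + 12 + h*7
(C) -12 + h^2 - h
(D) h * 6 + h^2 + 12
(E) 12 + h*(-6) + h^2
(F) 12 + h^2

Expanding (4 + h)*(3 + h):
= h^2 + 12 + h*7
B) h^2 + 12 + h*7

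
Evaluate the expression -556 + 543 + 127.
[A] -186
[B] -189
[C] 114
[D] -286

First: -556 + 543 = -13
Then: -13 + 127 = 114
C) 114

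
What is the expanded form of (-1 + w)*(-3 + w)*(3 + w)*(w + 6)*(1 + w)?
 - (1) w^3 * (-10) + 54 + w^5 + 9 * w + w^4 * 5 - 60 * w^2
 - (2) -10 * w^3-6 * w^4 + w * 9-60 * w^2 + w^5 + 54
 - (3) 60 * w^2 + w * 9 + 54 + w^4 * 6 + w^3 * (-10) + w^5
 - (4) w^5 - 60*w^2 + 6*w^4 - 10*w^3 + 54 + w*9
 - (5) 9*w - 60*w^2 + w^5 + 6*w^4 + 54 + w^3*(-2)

Expanding (-1 + w)*(-3 + w)*(3 + w)*(w + 6)*(1 + w):
= w^5 - 60*w^2 + 6*w^4 - 10*w^3 + 54 + w*9
4) w^5 - 60*w^2 + 6*w^4 - 10*w^3 + 54 + w*9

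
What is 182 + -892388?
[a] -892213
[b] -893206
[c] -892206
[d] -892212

182 + -892388 = -892206
c) -892206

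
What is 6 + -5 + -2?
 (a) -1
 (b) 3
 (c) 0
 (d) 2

First: 6 + -5 = 1
Then: 1 + -2 = -1
a) -1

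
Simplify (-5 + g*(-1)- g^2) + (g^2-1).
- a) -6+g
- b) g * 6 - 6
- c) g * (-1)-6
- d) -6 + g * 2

Adding the polynomials and combining like terms:
(-5 + g*(-1) - g^2) + (g^2 - 1)
= g * (-1)-6
c) g * (-1)-6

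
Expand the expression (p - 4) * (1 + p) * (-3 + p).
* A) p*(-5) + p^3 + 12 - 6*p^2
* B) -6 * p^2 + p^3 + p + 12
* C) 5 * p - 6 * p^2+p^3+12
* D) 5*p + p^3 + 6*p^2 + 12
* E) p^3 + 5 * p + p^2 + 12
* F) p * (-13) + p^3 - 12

Expanding (p - 4) * (1 + p) * (-3 + p):
= 5 * p - 6 * p^2+p^3+12
C) 5 * p - 6 * p^2+p^3+12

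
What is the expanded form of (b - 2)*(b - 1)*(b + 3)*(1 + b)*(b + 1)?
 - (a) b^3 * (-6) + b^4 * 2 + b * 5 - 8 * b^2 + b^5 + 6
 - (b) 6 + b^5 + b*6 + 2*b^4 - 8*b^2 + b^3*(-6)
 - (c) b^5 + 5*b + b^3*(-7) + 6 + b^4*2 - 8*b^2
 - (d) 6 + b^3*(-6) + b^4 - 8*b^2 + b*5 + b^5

Expanding (b - 2)*(b - 1)*(b + 3)*(1 + b)*(b + 1):
= b^3 * (-6) + b^4 * 2 + b * 5 - 8 * b^2 + b^5 + 6
a) b^3 * (-6) + b^4 * 2 + b * 5 - 8 * b^2 + b^5 + 6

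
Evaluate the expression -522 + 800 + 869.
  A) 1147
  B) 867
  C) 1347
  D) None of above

First: -522 + 800 = 278
Then: 278 + 869 = 1147
A) 1147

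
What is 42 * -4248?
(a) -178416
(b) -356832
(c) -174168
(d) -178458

42 * -4248 = -178416
a) -178416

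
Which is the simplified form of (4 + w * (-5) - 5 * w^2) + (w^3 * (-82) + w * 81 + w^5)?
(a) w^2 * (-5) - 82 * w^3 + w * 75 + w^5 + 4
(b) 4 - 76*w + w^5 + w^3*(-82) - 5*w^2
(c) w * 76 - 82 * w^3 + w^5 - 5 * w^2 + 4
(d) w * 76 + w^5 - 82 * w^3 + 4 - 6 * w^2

Adding the polynomials and combining like terms:
(4 + w*(-5) - 5*w^2) + (w^3*(-82) + w*81 + w^5)
= w * 76 - 82 * w^3 + w^5 - 5 * w^2 + 4
c) w * 76 - 82 * w^3 + w^5 - 5 * w^2 + 4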